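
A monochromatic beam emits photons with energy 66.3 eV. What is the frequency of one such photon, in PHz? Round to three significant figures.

16.0 PHz

First convert: E = 66.3 eV = 1.0622 × 10^-17 J.
The photon relation is f = E/h, giving f = 1.603 × 10^16 Hz.
Converting to PHz: f = 16.03 PHz ≈ 16.0 PHz.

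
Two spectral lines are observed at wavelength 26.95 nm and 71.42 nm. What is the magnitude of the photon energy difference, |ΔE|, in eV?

Using E = hc/λ: E₁ = 7.3709e-18 J, E₂ = 2.7814e-18 J.
|ΔE| = |7.3709e-18 − 2.7814e-18| = 4.59e-18 J = 28.6 eV.

28.6 eV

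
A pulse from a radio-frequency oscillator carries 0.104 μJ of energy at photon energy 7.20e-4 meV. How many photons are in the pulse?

9.02e17 photons

Per-photon energy: E = 1.154e-25 J (from energy = 7.20e-4 meV).
N = E_total / E_photon = 1.04e-7 J / 1.154e-25 J = 9.02e17.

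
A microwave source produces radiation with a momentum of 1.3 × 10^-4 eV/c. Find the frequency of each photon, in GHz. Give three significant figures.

(h = 6.62607015 × 10^-34 J·s, c = 2.99792458 × 10^8 m/s, 1 eV = 1.602176634 × 10^-19 J.)
Convert to SI: p = 1.3 × 10^-4 eV/c = 6.9476 × 10^-32 kg·m/s.
Since f = pc/h for a photon, f = 3.143 × 10^10 Hz.
Converting to GHz: f = 31.43 GHz ≈ 31.4 GHz.

31.4 GHz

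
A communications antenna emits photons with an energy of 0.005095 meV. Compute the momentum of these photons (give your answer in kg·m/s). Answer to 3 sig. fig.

2.72 × 10^-33 kg·m/s

In SI units: E = 0.005095 meV = 8.1631 × 10^-25 J.
Since p = E/c for a photon, p = 2.723 × 10^-33 kg·m/s.
So p ≈ 2.72 × 10^-33 kg·m/s.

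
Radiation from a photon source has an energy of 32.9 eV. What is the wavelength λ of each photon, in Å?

377 Å

(h = 6.62607015e-34 J·s, c = 2.99792458e8 m/s, 1 eV = 1.602176634e-19 J.)
In SI units: E = 32.9 eV = 5.2712e-18 J.
Since λ = hc/E for a photon, λ = 3.769e-8 m.
Converting to Å: λ = 376.9 Å ≈ 377 Å.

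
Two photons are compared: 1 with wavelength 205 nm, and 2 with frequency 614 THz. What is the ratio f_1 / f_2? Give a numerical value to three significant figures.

f_1 = 1.462·10^15 Hz (from wavelength = 205 nm, via f = c/λ).
f_2 = 6.140·10^14 Hz (from frequency = 614 THz, via f given directly).
Ratio = 1.462·10^15 / 6.140·10^14 = 2.38.

2.38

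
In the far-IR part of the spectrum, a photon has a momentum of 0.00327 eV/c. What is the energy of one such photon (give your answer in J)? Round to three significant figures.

Use c = 2.99792458 × 10^8 m/s, 1 eV = 1.602176634 × 10^-19 J.
Convert to SI: p = 0.00327 eV/c = 1.7476 × 10^-30 kg·m/s.
For a photon E = pc, so E = 5.239 × 10^-22 J.
So E ≈ 5.24 × 10^-22 J.

5.24 × 10^-22 J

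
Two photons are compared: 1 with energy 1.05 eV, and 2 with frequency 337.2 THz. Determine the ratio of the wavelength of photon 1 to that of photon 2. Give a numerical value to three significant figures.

1.33

λ_1 = 1.181e-6 m (from energy = 1.05 eV, via λ = hc/E).
λ_2 = 8.891e-7 m (from frequency = 337.2 THz, via λ = c/f).
Ratio = 1.181e-6 / 8.891e-7 = 1.33.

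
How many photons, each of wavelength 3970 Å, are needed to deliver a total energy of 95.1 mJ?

Per-photon energy: E = 5.004 × 10^-19 J (from wavelength = 3970 Å).
N = E_total / E_photon = 0.0951 J / 5.004 × 10^-19 J = 1.90 × 10^17.

1.90 × 10^17 photons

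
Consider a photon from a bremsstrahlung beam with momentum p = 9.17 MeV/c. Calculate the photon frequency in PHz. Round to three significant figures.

2.22 × 10^6 PHz

First convert: p = 9.17 MeV/c = 4.9007 × 10^-21 kg·m/s.
Since f = pc/h for a photon, f = 2.217 × 10^21 Hz.
Converting to PHz: f = 2.217 × 10^6 PHz ≈ 2.22 × 10^6 PHz.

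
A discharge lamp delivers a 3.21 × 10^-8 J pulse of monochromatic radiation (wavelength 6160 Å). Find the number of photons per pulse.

Per-photon energy: E = 3.225 × 10^-19 J (from wavelength = 6160 Å).
N = E_total / E_photon = 3.21 × 10^-8 J / 3.225 × 10^-19 J = 9.95 × 10^10.

9.95 × 10^10 photons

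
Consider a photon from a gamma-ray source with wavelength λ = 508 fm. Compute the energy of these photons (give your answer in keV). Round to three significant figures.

First convert: λ = 508 fm = 5.08·10^-13 m.
For a photon E = hc/λ, so E = 3.910·10^-13 J.
Converting to keV: E = 2441 keV ≈ 2440 keV.

2440 keV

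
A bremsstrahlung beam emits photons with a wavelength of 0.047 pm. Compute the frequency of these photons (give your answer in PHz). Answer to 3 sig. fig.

6.38e6 PHz

Use c = 2.99792458e8 m/s.
In SI units: λ = 0.047 pm = 4.7e-14 m.
For a photon f = c/λ, so f = 6.379e21 Hz.
Converting to PHz: f = 6.379e6 PHz ≈ 6.38e6 PHz.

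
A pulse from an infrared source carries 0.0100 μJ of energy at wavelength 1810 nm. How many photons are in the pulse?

Per-photon energy: E = 1.097e-19 J (from wavelength = 1810 nm).
N = E_total / E_photon = 1.00e-8 J / 1.097e-19 J = 9.11e10.

9.11e10 photons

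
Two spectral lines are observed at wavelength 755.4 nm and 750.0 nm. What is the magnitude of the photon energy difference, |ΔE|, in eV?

0.0118 eV

Using E = hc/λ: E₁ = 2.6297 × 10^-19 J, E₂ = 2.6486 × 10^-19 J.
|ΔE| = |2.6297 × 10^-19 − 2.6486 × 10^-19| = 1.89 × 10^-21 J = 0.0118 eV.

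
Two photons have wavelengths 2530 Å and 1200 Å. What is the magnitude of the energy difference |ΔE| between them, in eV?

Using E = hc/λ: E₁ = 7.852·10^-19 J, E₂ = 1.655·10^-18 J.
|ΔE| = |7.852·10^-19 − 1.655·10^-18| = 8.70·10^-19 J = 5.43 eV.

5.43 eV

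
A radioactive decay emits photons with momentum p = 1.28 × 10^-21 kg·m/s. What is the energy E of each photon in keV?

Apply E = pc: E = 3.837 × 10^-13 J.
Converting to keV: E = 2395 keV ≈ 2400 keV.

2400 keV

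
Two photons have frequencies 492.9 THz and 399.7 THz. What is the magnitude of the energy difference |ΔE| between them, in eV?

0.385 eV

Using E = hf: E₁ = 3.2660e-19 J, E₂ = 2.6484e-19 J.
|ΔE| = |3.2660e-19 − 2.6484e-19| = 6.18e-20 J = 0.385 eV.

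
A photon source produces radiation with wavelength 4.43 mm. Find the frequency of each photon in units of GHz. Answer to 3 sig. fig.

Convert to SI: λ = 4.43 mm = 0.00443 m.
The photon relation is f = c/λ, giving f = 6.767e10 Hz.
Converting to GHz: f = 67.67 GHz ≈ 67.7 GHz.

67.7 GHz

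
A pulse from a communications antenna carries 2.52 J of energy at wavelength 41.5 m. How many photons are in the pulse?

5.26e26 photons

Per-photon energy: E = 4.787e-27 J (from wavelength = 41.5 m).
N = E_total / E_photon = 2.52 J / 4.787e-27 J = 5.26e26.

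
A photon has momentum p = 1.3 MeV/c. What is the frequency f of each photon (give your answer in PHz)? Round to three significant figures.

3.14 × 10^5 PHz

Use h = 6.62607015 × 10^-34 J·s, c = 2.99792458 × 10^8 m/s, 1 eV = 1.602176634 × 10^-19 J.
Convert to SI: p = 1.3 MeV/c = 6.9476 × 10^-22 kg·m/s.
Apply f = pc/h: f = 3.143 × 10^20 Hz.
Converting to PHz: f = 314300 PHz ≈ 3.14 × 10^5 PHz.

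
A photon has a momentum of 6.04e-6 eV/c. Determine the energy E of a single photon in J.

9.68e-25 J

In SI units: p = 6.04e-6 eV/c = 3.2279e-33 kg·m/s.
The photon relation is E = pc, giving E = 9.677e-25 J.
So E ≈ 9.68e-25 J.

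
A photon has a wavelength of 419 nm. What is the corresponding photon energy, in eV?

Take h = 6.62607015e-34 J·s, c = 2.99792458e8 m/s, 1 eV = 1.602176634e-19 J.
In SI units: λ = 419 nm = 4.19e-7 m.
Since E = hc/λ for a photon, E = 4.741e-19 J.
Converting to eV: E = 2.959 eV ≈ 2.96 eV.

2.96 eV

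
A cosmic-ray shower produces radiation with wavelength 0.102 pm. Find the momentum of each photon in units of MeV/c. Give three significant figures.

First convert: λ = 0.102 pm = 1.02e-13 m.
Since p = h/λ for a photon, p = 6.496e-21 kg·m/s.
Converting to MeV/c: p = 12.16 MeV/c ≈ 12.2 MeV/c.

12.2 MeV/c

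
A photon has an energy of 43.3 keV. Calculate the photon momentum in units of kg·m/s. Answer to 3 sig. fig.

(c = 2.99792458 × 10^8 m/s, 1 eV = 1.602176634 × 10^-19 J.)
First convert: E = 43.3 keV = 6.9374 × 10^-15 J.
The photon relation is p = E/c, giving p = 2.314 × 10^-23 kg·m/s.
So p ≈ 2.31 × 10^-23 kg·m/s.

2.31 × 10^-23 kg·m/s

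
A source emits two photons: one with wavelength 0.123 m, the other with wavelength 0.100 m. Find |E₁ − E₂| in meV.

Using E = hc/λ: E₁ = 1.615 × 10^-24 J, E₂ = 1.986 × 10^-24 J.
|ΔE| = |1.615 × 10^-24 − 1.986 × 10^-24| = 3.71 × 10^-25 J = 2.32 × 10^-3 meV.

2.32 × 10^-3 meV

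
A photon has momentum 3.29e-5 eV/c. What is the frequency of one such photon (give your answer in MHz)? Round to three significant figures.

7960 MHz

(h = 6.62607015e-34 J·s, c = 2.99792458e8 m/s, 1 eV = 1.602176634e-19 J.)
Convert to SI: p = 3.29e-5 eV/c = 1.7583e-32 kg·m/s.
For a photon f = pc/h, so f = 7.955e9 Hz.
Converting to MHz: f = 7955 MHz ≈ 7960 MHz.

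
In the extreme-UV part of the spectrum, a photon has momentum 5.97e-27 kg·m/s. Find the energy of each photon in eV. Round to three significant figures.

(c = 2.99792458e8 m/s, 1 eV = 1.602176634e-19 J.)
For a photon E = pc, so E = 1.790e-18 J.
Converting to eV: E = 11.17 eV ≈ 11.2 eV.

11.2 eV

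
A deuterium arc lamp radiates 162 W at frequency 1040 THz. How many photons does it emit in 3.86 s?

Total energy: E_total = P·t = 162 × 3.86 = 625.3 J.
Per-photon energy: E = 6.891e-19 J.
N = E_total / E_photon = 9.07e20.

9.07e20 photons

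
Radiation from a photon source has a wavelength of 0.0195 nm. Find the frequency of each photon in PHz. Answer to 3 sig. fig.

Take c = 2.99792458 × 10^8 m/s.
First convert: λ = 0.0195 nm = 1.95 × 10^-11 m.
Since f = c/λ for a photon, f = 1.537 × 10^19 Hz.
Converting to PHz: f = 15370 PHz ≈ 1.54 × 10^4 PHz.

1.54 × 10^4 PHz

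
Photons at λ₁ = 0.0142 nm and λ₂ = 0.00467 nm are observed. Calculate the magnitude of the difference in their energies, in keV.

Using E = hc/λ: E₁ = 1.399e-14 J, E₂ = 4.254e-14 J.
|ΔE| = |1.399e-14 − 4.254e-14| = 2.85e-14 J = 178 keV.

178 keV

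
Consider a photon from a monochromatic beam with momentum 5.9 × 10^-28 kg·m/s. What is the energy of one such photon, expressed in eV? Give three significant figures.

1.10 eV

For a photon E = pc, so E = 1.769 × 10^-19 J.
Converting to eV: E = 1.104 eV ≈ 1.10 eV.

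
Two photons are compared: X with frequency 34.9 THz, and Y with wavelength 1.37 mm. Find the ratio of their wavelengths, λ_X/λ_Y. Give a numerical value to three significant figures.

6.27e-3

λ_X = 8.590e-6 m (from frequency = 34.9 THz, via λ = c/f).
λ_Y = 0.001370 m (from wavelength = 1.37 mm, via λ given directly).
Ratio = 8.590e-6 / 0.001370 = 6.27e-3.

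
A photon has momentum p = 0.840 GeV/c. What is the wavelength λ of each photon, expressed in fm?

Use h = 6.62607015e-34 J·s, c = 2.99792458e8 m/s, 1 eV = 1.602176634e-19 J.
First convert: p = 0.840 GeV/c = 4.4892e-19 kg·m/s.
For a photon λ = h/p, so λ = 1.476e-15 m.
Converting to fm: λ = 1.476 fm ≈ 1.48 fm.

1.48 fm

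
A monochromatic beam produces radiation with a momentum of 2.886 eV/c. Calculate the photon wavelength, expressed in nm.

Use h = 6.62607015e-34 J·s, c = 2.99792458e8 m/s, 1 eV = 1.602176634e-19 J.
First convert: p = 2.886 eV/c = 1.5424e-27 kg·m/s.
The photon relation is λ = h/p, giving λ = 4.296e-7 m.
Converting to nm: λ = 429.6 nm ≈ 430 nm.

430 nm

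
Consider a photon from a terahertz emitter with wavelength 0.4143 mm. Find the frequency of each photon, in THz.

0.724 THz

(c = 2.99792458 × 10^8 m/s.)
First convert: λ = 0.4143 mm = 4.143 × 10^-4 m.
The photon relation is f = c/λ, giving f = 7.236 × 10^11 Hz.
Converting to THz: f = 0.7236 THz ≈ 0.724 THz.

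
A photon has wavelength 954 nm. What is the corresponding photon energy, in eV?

First convert: λ = 954 nm = 9.54e-7 m.
Apply E = hc/λ: E = 2.082e-19 J.
Converting to eV: E = 1.300 eV ≈ 1.30 eV.

1.30 eV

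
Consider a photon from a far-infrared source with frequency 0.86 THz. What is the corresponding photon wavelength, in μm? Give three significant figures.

First convert: f = 0.86 THz = 8.6 × 10^11 Hz.
For a photon λ = c/f, so λ = 3.486 × 10^-4 m.
Converting to μm: λ = 348.6 μm ≈ 349 μm.

349 μm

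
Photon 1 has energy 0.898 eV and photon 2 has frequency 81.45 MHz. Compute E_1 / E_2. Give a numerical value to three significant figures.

E_1 = 1.439e-19 J (from energy = 0.898 eV, via E given directly).
E_2 = 5.397e-26 J (from frequency = 81.45 MHz, via E = hf).
Ratio = 1.439e-19 / 5.397e-26 = 2.67e6.

2.67e6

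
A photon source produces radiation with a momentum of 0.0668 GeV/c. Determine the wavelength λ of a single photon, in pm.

Take h = 6.62607015 × 10^-34 J·s, c = 2.99792458 × 10^8 m/s, 1 eV = 1.602176634 × 10^-19 J.
Convert to SI: p = 0.0668 GeV/c = 3.5700 × 10^-20 kg·m/s.
For a photon λ = h/p, so λ = 1.856 × 10^-14 m.
Converting to pm: λ = 0.01856 pm ≈ 0.0186 pm.

0.0186 pm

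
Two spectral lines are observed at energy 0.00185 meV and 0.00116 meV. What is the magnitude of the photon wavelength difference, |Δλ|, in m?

Using λ = hc/E: λ₁ = 0.6702 m, λ₂ = 1.069 m.
|Δλ| = |0.6702 − 1.069| = 0.399 m.

0.399 m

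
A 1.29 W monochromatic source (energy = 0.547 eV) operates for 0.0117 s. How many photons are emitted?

Total energy: E_total = P·t = 1.29 × 0.0117 = 0.01509 J.
Per-photon energy: E = 8.764 × 10^-20 J.
N = E_total / E_photon = 1.72 × 10^17.

1.72 × 10^17 photons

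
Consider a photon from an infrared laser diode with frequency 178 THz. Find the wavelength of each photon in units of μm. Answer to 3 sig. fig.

Take c = 2.99792458 × 10^8 m/s.
First convert: f = 178 THz = 1.78 × 10^14 Hz.
For a photon λ = c/f, so λ = 1.684 × 10^-6 m.
Converting to μm: λ = 1.684 μm ≈ 1.68 μm.

1.68 μm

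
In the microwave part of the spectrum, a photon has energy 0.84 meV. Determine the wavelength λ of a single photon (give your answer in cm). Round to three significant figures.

(h = 6.62607015 × 10^-34 J·s, c = 2.99792458 × 10^8 m/s, 1 eV = 1.602176634 × 10^-19 J.)
Convert to SI: E = 0.84 meV = 1.3458 × 10^-22 J.
Since λ = hc/E for a photon, λ = 0.001476 m.
Converting to cm: λ = 0.1476 cm ≈ 0.148 cm.

0.148 cm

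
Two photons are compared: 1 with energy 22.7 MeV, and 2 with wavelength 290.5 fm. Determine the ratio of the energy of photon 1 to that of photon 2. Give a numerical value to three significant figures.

5.32

E_1 = 3.637e-12 J (from energy = 22.7 MeV, via E given directly).
E_2 = 6.838e-13 J (from wavelength = 290.5 fm, via E = hc/λ).
Ratio = 3.637e-12 / 6.838e-13 = 5.32.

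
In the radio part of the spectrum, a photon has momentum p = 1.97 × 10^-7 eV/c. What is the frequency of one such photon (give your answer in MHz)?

47.6 MHz

Take h = 6.62607015 × 10^-34 J·s, c = 2.99792458 × 10^8 m/s, 1 eV = 1.602176634 × 10^-19 J.
In SI units: p = 1.97 × 10^-7 eV/c = 1.0528 × 10^-34 kg·m/s.
Apply f = pc/h: f = 4.763 × 10^7 Hz.
Converting to MHz: f = 47.63 MHz ≈ 47.6 MHz.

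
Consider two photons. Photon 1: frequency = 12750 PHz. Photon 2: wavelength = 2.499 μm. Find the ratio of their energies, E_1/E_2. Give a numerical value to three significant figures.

1.06·10^5

E_1 = 8.448·10^-15 J (from frequency = 12750 PHz, via E = hf).
E_2 = 7.949·10^-20 J (from wavelength = 2.499 μm, via E = hc/λ).
Ratio = 8.448·10^-15 / 7.949·10^-20 = 1.06·10^5.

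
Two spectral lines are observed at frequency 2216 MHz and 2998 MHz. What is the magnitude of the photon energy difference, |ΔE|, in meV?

3.23e-3 meV

Using E = hf: E₁ = 1.4683e-24 J, E₂ = 1.9865e-24 J.
|ΔE| = |1.4683e-24 − 1.9865e-24| = 5.18e-25 J = 3.23e-3 meV.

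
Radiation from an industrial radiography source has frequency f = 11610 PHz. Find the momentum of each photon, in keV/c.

(h = 6.62607015e-34 J·s, c = 2.99792458e8 m/s, 1 eV = 1.602176634e-19 J.)
In SI units: f = 11610 PHz = 1.161e19 Hz.
For a photon p = hf/c, so p = 2.566e-23 kg·m/s.
Converting to keV/c: p = 48.02 keV/c ≈ 48.0 keV/c.

48.0 keV/c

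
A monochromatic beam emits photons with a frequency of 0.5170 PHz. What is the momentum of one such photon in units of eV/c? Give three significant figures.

Convert to SI: f = 0.5170 PHz = 5.170e14 Hz.
Since p = hf/c for a photon, p = 1.143e-27 kg·m/s.
Converting to eV/c: p = 2.138 eV/c ≈ 2.14 eV/c.

2.14 eV/c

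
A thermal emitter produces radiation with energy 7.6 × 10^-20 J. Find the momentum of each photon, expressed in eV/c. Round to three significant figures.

For a photon p = E/c, so p = 2.535 × 10^-28 kg·m/s.
Converting to eV/c: p = 0.4744 eV/c ≈ 0.474 eV/c.

0.474 eV/c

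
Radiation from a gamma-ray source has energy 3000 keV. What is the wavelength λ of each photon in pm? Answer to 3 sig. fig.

(h = 6.62607015e-34 J·s, c = 2.99792458e8 m/s, 1 eV = 1.602176634e-19 J.)
Convert to SI: E = 3000 keV = 4.8065e-13 J.
The photon relation is λ = hc/E, giving λ = 4.133e-13 m.
Converting to pm: λ = 0.4133 pm ≈ 0.413 pm.

0.413 pm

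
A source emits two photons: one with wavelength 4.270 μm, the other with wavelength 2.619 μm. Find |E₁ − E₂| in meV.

Using E = hc/λ: E₁ = 4.6521 × 10^-20 J, E₂ = 7.5847 × 10^-20 J.
|ΔE| = |4.6521 × 10^-20 − 7.5847 × 10^-20| = 2.93 × 10^-20 J = 183 meV.

183 meV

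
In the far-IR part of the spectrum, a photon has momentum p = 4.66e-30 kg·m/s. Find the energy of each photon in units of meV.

8.72 meV

(c = 2.99792458e8 m/s, 1 eV = 1.602176634e-19 J.)
Apply E = pc: E = 1.397e-21 J.
Converting to meV: E = 8.720 meV ≈ 8.72 meV.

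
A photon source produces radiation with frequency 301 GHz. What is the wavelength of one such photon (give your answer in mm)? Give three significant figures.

0.996 mm

Take c = 2.99792458 × 10^8 m/s.
In SI units: f = 301 GHz = 3.01 × 10^11 Hz.
Since λ = c/f for a photon, λ = 9.960 × 10^-4 m.
Converting to mm: λ = 0.9960 mm ≈ 0.996 mm.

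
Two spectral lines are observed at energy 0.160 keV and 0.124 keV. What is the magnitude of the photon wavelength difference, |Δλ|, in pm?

2250 pm

Using λ = hc/E: λ₁ = 7.749e-9 m, λ₂ = 9.999e-9 m.
|Δλ| = |7.749e-9 − 9.999e-9| = 2.25e-9 m = 2250 pm.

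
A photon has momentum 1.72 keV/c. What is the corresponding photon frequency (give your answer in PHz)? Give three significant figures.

Use h = 6.62607015·10^-34 J·s, c = 2.99792458·10^8 m/s, 1 eV = 1.602176634·10^-19 J.
Convert to SI: p = 1.72 keV/c = 9.1922·10^-25 kg·m/s.
For a photon f = pc/h, so f = 4.159·10^17 Hz.
Converting to PHz: f = 415.9 PHz ≈ 416 PHz.

416 PHz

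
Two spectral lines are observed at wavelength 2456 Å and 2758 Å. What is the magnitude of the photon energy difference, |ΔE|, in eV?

0.553 eV

Using E = hc/λ: E₁ = 8.0881e-19 J, E₂ = 7.2025e-19 J.
|ΔE| = |8.0881e-19 − 7.2025e-19| = 8.86e-20 J = 0.553 eV.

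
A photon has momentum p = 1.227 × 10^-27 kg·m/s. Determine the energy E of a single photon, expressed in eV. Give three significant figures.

Use c = 2.99792458 × 10^8 m/s, 1 eV = 1.602176634 × 10^-19 J.
Apply E = pc: E = 3.678 × 10^-19 J.
Converting to eV: E = 2.296 eV ≈ 2.30 eV.

2.30 eV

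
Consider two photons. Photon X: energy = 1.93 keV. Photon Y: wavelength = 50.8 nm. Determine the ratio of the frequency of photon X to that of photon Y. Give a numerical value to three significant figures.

79.1

f_X = 4.667 × 10^17 Hz (from energy = 1.93 keV, via f = E/h).
f_Y = 5.901 × 10^15 Hz (from wavelength = 50.8 nm, via f = c/λ).
Ratio = 4.667 × 10^17 / 5.901 × 10^15 = 79.1.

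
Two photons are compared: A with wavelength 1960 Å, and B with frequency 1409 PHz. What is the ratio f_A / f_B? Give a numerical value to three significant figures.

f_A = 1.530·10^15 Hz (from wavelength = 1960 Å, via f = c/λ).
f_B = 1.409·10^18 Hz (from frequency = 1409 PHz, via f given directly).
Ratio = 1.530·10^15 / 1.409·10^18 = 1.09·10^-3.

1.09·10^-3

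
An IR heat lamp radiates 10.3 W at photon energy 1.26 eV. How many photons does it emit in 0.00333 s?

Total energy: E_total = P·t = 10.3 × 0.00333 = 0.03430 J.
Per-photon energy: E = 2.019e-19 J.
N = E_total / E_photon = 1.70e17.

1.70e17 photons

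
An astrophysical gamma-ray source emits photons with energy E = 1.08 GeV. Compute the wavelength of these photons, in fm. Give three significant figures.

Use h = 6.62607015 × 10^-34 J·s, c = 2.99792458 × 10^8 m/s, 1 eV = 1.602176634 × 10^-19 J.
In SI units: E = 1.08 GeV = 1.7304 × 10^-10 J.
For a photon λ = hc/E, so λ = 1.148 × 10^-15 m.
Converting to fm: λ = 1.148 fm ≈ 1.15 fm.

1.15 fm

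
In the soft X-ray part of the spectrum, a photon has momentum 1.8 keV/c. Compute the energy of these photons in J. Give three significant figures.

Convert to SI: p = 1.8 keV/c = 9.6197 × 10^-25 kg·m/s.
For a photon E = pc, so E = 2.884 × 10^-16 J.
So E ≈ 2.88 × 10^-16 J.

2.88 × 10^-16 J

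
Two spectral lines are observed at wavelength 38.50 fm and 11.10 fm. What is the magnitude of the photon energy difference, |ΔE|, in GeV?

0.0795 GeV

Using E = hc/λ: E₁ = 5.1596·10^-12 J, E₂ = 1.7896·10^-11 J.
|ΔE| = |5.1596·10^-12 − 1.7896·10^-11| = 1.27·10^-11 J = 0.0795 GeV.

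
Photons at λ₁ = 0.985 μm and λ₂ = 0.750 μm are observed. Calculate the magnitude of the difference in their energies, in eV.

0.394 eV

Using E = hc/λ: E₁ = 2.017e-19 J, E₂ = 2.649e-19 J.
|ΔE| = |2.017e-19 − 2.649e-19| = 6.32e-20 J = 0.394 eV.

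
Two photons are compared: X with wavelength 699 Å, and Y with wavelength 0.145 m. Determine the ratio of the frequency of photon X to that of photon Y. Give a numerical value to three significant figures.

f_X = 4.289e15 Hz (from wavelength = 699 Å, via f = c/λ).
f_Y = 2.068e9 Hz (from wavelength = 0.145 m, via f = c/λ).
Ratio = 4.289e15 / 2.068e9 = 2.07e6.

2.07e6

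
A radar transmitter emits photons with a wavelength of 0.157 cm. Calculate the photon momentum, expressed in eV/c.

In SI units: λ = 0.157 cm = 0.00157 m.
Since p = h/λ for a photon, p = 4.220·10^-31 kg·m/s.
Converting to eV/c: p = 7.897·10^-4 eV/c ≈ 7.90·10^-4 eV/c.

7.90·10^-4 eV/c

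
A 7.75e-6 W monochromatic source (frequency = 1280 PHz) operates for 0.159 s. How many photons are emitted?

Total energy: E_total = P·t = 7.75e-6 × 0.159 = 1.232e-6 J.
Per-photon energy: E = 8.481e-16 J.
N = E_total / E_photon = 1.45e9.

1.45e9 photons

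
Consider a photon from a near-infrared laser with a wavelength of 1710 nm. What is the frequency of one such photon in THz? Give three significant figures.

175 THz

(c = 2.99792458·10^8 m/s.)
In SI units: λ = 1710 nm = 1.71·10^-6 m.
Apply f = c/λ: f = 1.753·10^14 Hz.
Converting to THz: f = 175.3 THz ≈ 175 THz.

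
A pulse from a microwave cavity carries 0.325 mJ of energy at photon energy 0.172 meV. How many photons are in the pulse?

Per-photon energy: E = 2.756 × 10^-23 J (from energy = 0.172 meV).
N = E_total / E_photon = 3.25 × 10^-4 J / 2.756 × 10^-23 J = 1.18 × 10^19.

1.18 × 10^19 photons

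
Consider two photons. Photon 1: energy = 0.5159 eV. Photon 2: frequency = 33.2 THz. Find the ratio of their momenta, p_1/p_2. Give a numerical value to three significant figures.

p_1 = 2.757 × 10^-28 kg·m/s (from energy = 0.5159 eV, via p = E/c).
p_2 = 7.338 × 10^-29 kg·m/s (from frequency = 33.2 THz, via p = hf/c).
Ratio = 2.757 × 10^-28 / 7.338 × 10^-29 = 3.76.

3.76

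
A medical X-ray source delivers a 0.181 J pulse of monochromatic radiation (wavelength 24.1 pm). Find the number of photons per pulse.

2.20 × 10^13 photons

Per-photon energy: E = 8.243 × 10^-15 J (from wavelength = 24.1 pm).
N = E_total / E_photon = 0.181 J / 8.243 × 10^-15 J = 2.20 × 10^13.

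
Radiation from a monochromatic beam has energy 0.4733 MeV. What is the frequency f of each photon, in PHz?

1.14 × 10^5 PHz

Convert to SI: E = 0.4733 MeV = 7.5831 × 10^-14 J.
Since f = E/h for a photon, f = 1.144 × 10^20 Hz.
Converting to PHz: f = 114400 PHz ≈ 1.14 × 10^5 PHz.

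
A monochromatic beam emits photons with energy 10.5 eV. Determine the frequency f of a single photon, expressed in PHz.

First convert: E = 10.5 eV = 1.6823 × 10^-18 J.
Since f = E/h for a photon, f = 2.539 × 10^15 Hz.
Converting to PHz: f = 2.539 PHz ≈ 2.54 PHz.

2.54 PHz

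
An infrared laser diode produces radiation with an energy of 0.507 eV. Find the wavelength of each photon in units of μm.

2.45 μm

Take h = 6.62607015·10^-34 J·s, c = 2.99792458·10^8 m/s, 1 eV = 1.602176634·10^-19 J.
First convert: E = 0.507 eV = 8.1230·10^-20 J.
Since λ = hc/E for a photon, λ = 2.445·10^-6 m.
Converting to μm: λ = 2.445 μm ≈ 2.45 μm.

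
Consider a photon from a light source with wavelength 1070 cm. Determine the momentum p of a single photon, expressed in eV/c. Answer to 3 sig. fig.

1.16e-7 eV/c

Convert to SI: λ = 1070 cm = 10.7 m.
Apply p = h/λ: p = 6.193e-35 kg·m/s.
Converting to eV/c: p = 1.159e-7 eV/c ≈ 1.16e-7 eV/c.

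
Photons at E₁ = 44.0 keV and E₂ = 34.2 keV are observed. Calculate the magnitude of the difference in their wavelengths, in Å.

Using λ = hc/E: λ₁ = 2.818e-11 m, λ₂ = 3.625e-11 m.
|Δλ| = |2.818e-11 − 3.625e-11| = 8.07e-12 m = 0.0807 Å.

0.0807 Å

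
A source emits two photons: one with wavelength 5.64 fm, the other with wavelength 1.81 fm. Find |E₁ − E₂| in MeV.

Using E = hc/λ: E₁ = 3.522 × 10^-11 J, E₂ = 1.097 × 10^-10 J.
|ΔE| = |3.522 × 10^-11 − 1.097 × 10^-10| = 7.45 × 10^-11 J = 465 MeV.

465 MeV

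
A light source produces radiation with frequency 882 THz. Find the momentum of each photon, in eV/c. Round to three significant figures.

(h = 6.62607015e-34 J·s, c = 2.99792458e8 m/s, 1 eV = 1.602176634e-19 J.)
Convert to SI: f = 882 THz = 8.82e14 Hz.
Apply p = hf/c: p = 1.949e-27 kg·m/s.
Converting to eV/c: p = 3.648 eV/c ≈ 3.65 eV/c.

3.65 eV/c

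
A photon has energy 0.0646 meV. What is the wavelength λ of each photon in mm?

Use h = 6.62607015e-34 J·s, c = 2.99792458e8 m/s, 1 eV = 1.602176634e-19 J.
In SI units: E = 0.0646 meV = 1.0350e-23 J.
The photon relation is λ = hc/E, giving λ = 0.01919 m.
Converting to mm: λ = 19.19 mm ≈ 19.2 mm.

19.2 mm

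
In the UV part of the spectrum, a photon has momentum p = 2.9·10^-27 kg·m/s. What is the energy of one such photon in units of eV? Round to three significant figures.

Apply E = pc: E = 8.694·10^-19 J.
Converting to eV: E = 5.426 eV ≈ 5.43 eV.

5.43 eV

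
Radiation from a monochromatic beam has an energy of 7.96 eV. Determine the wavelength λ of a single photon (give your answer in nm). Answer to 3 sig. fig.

Take h = 6.62607015·10^-34 J·s, c = 2.99792458·10^8 m/s, 1 eV = 1.602176634·10^-19 J.
In SI units: E = 7.96 eV = 1.2753·10^-18 J.
Since λ = hc/E for a photon, λ = 1.558·10^-7 m.
Converting to nm: λ = 155.8 nm ≈ 156 nm.

156 nm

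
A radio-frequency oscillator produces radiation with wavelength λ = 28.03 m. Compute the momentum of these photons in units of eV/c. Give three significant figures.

Use h = 6.62607015e-34 J·s, c = 2.99792458e8 m/s, 1 eV = 1.602176634e-19 J.
For a photon p = h/λ, so p = 2.364e-35 kg·m/s.
Converting to eV/c: p = 4.423e-8 eV/c ≈ 4.42e-8 eV/c.

4.42e-8 eV/c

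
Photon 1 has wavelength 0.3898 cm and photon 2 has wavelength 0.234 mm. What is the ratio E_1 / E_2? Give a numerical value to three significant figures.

E_1 = 5.096e-23 J (from wavelength = 0.3898 cm, via E = hc/λ).
E_2 = 8.489e-22 J (from wavelength = 0.234 mm, via E = hc/λ).
Ratio = 5.096e-23 / 8.489e-22 = 0.0600.

0.0600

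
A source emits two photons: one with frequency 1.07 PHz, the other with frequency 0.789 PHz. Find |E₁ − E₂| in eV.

Using E = hf: E₁ = 7.090e-19 J, E₂ = 5.228e-19 J.
|ΔE| = |7.090e-19 − 5.228e-19| = 1.86e-19 J = 1.16 eV.

1.16 eV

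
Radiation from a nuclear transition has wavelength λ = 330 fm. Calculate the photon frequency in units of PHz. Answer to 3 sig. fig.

9.08 × 10^5 PHz

First convert: λ = 330 fm = 3.3 × 10^-13 m.
Apply f = c/λ: f = 9.085 × 10^20 Hz.
Converting to PHz: f = 908500 PHz ≈ 9.08 × 10^5 PHz.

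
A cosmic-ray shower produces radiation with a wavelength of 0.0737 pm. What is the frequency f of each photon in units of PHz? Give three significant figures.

Take c = 2.99792458·10^8 m/s.
Convert to SI: λ = 0.0737 pm = 7.37·10^-14 m.
For a photon f = c/λ, so f = 4.068·10^21 Hz.
Converting to PHz: f = 4.068·10^6 PHz ≈ 4.07·10^6 PHz.

4.07·10^6 PHz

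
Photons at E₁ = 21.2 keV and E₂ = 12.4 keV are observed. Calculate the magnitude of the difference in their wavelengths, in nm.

Using λ = hc/E: λ₁ = 5.848e-11 m, λ₂ = 9.999e-11 m.
|Δλ| = |5.848e-11 − 9.999e-11| = 4.15e-11 m = 0.0415 nm.

0.0415 nm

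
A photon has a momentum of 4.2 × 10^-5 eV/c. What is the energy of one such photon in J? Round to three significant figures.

(c = 2.99792458 × 10^8 m/s, 1 eV = 1.602176634 × 10^-19 J.)
Convert to SI: p = 4.2 × 10^-5 eV/c = 2.2446 × 10^-32 kg·m/s.
The photon relation is E = pc, giving E = 6.729 × 10^-24 J.
So E ≈ 6.73 × 10^-24 J.

6.73 × 10^-24 J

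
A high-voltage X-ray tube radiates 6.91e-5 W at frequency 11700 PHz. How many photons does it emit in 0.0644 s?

Total energy: E_total = P·t = 6.91e-5 × 0.0644 = 4.450e-6 J.
Per-photon energy: E = 7.753e-15 J.
N = E_total / E_photon = 5.74e8.

5.74e8 photons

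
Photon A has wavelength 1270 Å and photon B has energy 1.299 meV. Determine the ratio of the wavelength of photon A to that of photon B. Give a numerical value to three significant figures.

1.33 × 10^-4

λ_A = 1.270 × 10^-7 m (from wavelength = 1270 Å, via λ given directly).
λ_B = 9.545 × 10^-4 m (from energy = 1.299 meV, via λ = hc/E).
Ratio = 1.270 × 10^-7 / 9.545 × 10^-4 = 1.33 × 10^-4.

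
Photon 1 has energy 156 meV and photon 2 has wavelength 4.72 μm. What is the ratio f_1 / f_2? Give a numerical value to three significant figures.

f_1 = 3.772·10^13 Hz (from energy = 156 meV, via f = E/h).
f_2 = 6.352·10^13 Hz (from wavelength = 4.72 μm, via f = c/λ).
Ratio = 3.772·10^13 / 6.352·10^13 = 0.594.

0.594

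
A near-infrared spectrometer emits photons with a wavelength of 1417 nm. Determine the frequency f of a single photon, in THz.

212 THz

In SI units: λ = 1417 nm = 1.417e-6 m.
Apply f = c/λ: f = 2.116e14 Hz.
Converting to THz: f = 211.6 THz ≈ 212 THz.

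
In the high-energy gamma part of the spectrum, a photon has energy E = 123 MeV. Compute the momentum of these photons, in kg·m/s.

Convert to SI: E = 123 MeV = 1.9707e-11 J.
For a photon p = E/c, so p = 6.573e-20 kg·m/s.
So p ≈ 6.57e-20 kg·m/s.

6.57e-20 kg·m/s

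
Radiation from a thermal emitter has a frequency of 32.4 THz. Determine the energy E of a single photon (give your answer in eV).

Use h = 6.62607015 × 10^-34 J·s, 1 eV = 1.602176634 × 10^-19 J.
Convert to SI: f = 32.4 THz = 3.24 × 10^13 Hz.
Apply E = hf: E = 2.147 × 10^-20 J.
Converting to eV: E = 0.1340 eV ≈ 0.134 eV.

0.134 eV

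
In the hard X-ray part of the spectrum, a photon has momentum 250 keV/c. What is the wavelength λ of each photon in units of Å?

0.0496 Å

Convert to SI: p = 250 keV/c = 1.3361e-22 kg·m/s.
For a photon λ = h/p, so λ = 4.959e-12 m.
Converting to Å: λ = 0.04959 Å ≈ 0.0496 Å.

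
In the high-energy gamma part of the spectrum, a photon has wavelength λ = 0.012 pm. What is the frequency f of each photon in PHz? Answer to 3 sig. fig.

(c = 2.99792458e8 m/s.)
First convert: λ = 0.012 pm = 1.2e-14 m.
Since f = c/λ for a photon, f = 2.498e22 Hz.
Converting to PHz: f = 2.498e7 PHz ≈ 2.50e7 PHz.

2.50e7 PHz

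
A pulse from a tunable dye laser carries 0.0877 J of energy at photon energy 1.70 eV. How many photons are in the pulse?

Per-photon energy: E = 2.724e-19 J (from energy = 1.70 eV).
N = E_total / E_photon = 0.0877 J / 2.724e-19 J = 3.22e17.

3.22e17 photons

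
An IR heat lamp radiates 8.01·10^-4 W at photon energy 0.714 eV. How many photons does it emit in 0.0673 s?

4.71·10^14 photons

Total energy: E_total = P·t = 8.01·10^-4 × 0.0673 = 5.391·10^-5 J.
Per-photon energy: E = 1.144·10^-19 J.
N = E_total / E_photon = 4.71·10^14.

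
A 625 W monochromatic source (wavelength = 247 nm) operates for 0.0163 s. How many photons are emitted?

Total energy: E_total = P·t = 625 × 0.0163 = 10.19 J.
Per-photon energy: E = 8.042e-19 J.
N = E_total / E_photon = 1.27e19.

1.27e19 photons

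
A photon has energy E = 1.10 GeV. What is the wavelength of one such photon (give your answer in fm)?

1.13 fm

Use h = 6.62607015 × 10^-34 J·s, c = 2.99792458 × 10^8 m/s, 1 eV = 1.602176634 × 10^-19 J.
In SI units: E = 1.10 GeV = 1.7624 × 10^-10 J.
The photon relation is λ = hc/E, giving λ = 1.127 × 10^-15 m.
Converting to fm: λ = 1.127 fm ≈ 1.13 fm.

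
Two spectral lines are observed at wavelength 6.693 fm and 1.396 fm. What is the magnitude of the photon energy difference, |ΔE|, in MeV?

703 MeV

Using E = hc/λ: E₁ = 2.9679 × 10^-11 J, E₂ = 1.4230 × 10^-10 J.
|ΔE| = |2.9679 × 10^-11 − 1.4230 × 10^-10| = 1.13 × 10^-10 J = 703 MeV.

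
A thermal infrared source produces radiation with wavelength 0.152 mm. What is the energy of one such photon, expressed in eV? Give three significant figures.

(h = 6.62607015 × 10^-34 J·s, c = 2.99792458 × 10^8 m/s, 1 eV = 1.602176634 × 10^-19 J.)
Convert to SI: λ = 0.152 mm = 1.52 × 10^-4 m.
Since E = hc/λ for a photon, E = 1.307 × 10^-21 J.
Converting to eV: E = 0.008157 eV ≈ 8.16 × 10^-3 eV.

8.16 × 10^-3 eV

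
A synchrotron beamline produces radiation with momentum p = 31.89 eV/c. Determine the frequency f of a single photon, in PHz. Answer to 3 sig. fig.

7.71 PHz

First convert: p = 31.89 eV/c = 1.7043e-26 kg·m/s.
The photon relation is f = pc/h, giving f = 7.711e15 Hz.
Converting to PHz: f = 7.711 PHz ≈ 7.71 PHz.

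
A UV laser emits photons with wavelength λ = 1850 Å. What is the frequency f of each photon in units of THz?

1620 THz

Use c = 2.99792458e8 m/s.
In SI units: λ = 1850 Å = 1.85e-7 m.
Since f = c/λ for a photon, f = 1.620e15 Hz.
Converting to THz: f = 1620 THz ≈ 1620 THz.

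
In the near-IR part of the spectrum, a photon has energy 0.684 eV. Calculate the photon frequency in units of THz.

(h = 6.62607015 × 10^-34 J·s, 1 eV = 1.602176634 × 10^-19 J.)
In SI units: E = 0.684 eV = 1.0959 × 10^-19 J.
The photon relation is f = E/h, giving f = 1.654 × 10^14 Hz.
Converting to THz: f = 165.4 THz ≈ 165 THz.

165 THz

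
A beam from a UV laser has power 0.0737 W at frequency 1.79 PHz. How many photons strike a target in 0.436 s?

Total energy: E_total = P·t = 0.0737 × 0.436 = 0.03213 J.
Per-photon energy: E = 1.186e-18 J.
N = E_total / E_photon = 2.71e16.

2.71e16 photons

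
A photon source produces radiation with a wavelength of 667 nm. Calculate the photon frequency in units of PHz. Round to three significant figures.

Take c = 2.99792458·10^8 m/s.
Convert to SI: λ = 667 nm = 6.67·10^-7 m.
For a photon f = c/λ, so f = 4.495·10^14 Hz.
Converting to PHz: f = 0.4495 PHz ≈ 0.449 PHz.

0.449 PHz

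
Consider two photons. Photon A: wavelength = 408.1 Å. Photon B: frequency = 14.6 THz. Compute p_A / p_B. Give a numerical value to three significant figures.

p_A = 1.624 × 10^-26 kg·m/s (from wavelength = 408.1 Å, via p = h/λ).
p_B = 3.227 × 10^-29 kg·m/s (from frequency = 14.6 THz, via p = hf/c).
Ratio = 1.624 × 10^-26 / 3.227 × 10^-29 = 503.

503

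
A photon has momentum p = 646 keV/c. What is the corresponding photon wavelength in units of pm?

1.92 pm

Convert to SI: p = 646 keV/c = 3.4524 × 10^-22 kg·m/s.
For a photon λ = h/p, so λ = 1.919 × 10^-12 m.
Converting to pm: λ = 1.919 pm ≈ 1.92 pm.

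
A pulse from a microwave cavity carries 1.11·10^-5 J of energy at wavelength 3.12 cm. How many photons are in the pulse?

Per-photon energy: E = 6.367·10^-24 J (from wavelength = 3.12 cm).
N = E_total / E_photon = 1.11·10^-5 J / 6.367·10^-24 J = 1.74·10^18.

1.74·10^18 photons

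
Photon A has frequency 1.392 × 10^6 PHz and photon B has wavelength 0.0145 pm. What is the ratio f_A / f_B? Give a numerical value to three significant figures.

f_A = 1.392 × 10^21 Hz (from frequency = 1.392 × 10^6 PHz, via f given directly).
f_B = 2.068 × 10^22 Hz (from wavelength = 0.0145 pm, via f = c/λ).
Ratio = 1.392 × 10^21 / 2.068 × 10^22 = 0.0673.

0.0673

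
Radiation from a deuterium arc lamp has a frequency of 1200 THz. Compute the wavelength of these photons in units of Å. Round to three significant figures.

2500 Å

In SI units: f = 1200 THz = 1.20e15 Hz.
For a photon λ = c/f, so λ = 2.498e-7 m.
Converting to Å: λ = 2498 Å ≈ 2500 Å.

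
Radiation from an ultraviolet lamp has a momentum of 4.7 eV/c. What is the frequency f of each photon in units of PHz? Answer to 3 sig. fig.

1.14 PHz

Use h = 6.62607015 × 10^-34 J·s, c = 2.99792458 × 10^8 m/s, 1 eV = 1.602176634 × 10^-19 J.
Convert to SI: p = 4.7 eV/c = 2.5118 × 10^-27 kg·m/s.
Since f = pc/h for a photon, f = 1.136 × 10^15 Hz.
Converting to PHz: f = 1.136 PHz ≈ 1.14 PHz.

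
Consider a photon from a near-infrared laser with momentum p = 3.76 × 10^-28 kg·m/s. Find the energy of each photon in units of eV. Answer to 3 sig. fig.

0.704 eV

Apply E = pc: E = 1.127 × 10^-19 J.
Converting to eV: E = 0.7036 eV ≈ 0.704 eV.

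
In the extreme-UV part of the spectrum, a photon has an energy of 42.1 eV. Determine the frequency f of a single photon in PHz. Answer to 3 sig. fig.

Take h = 6.62607015 × 10^-34 J·s, 1 eV = 1.602176634 × 10^-19 J.
First convert: E = 42.1 eV = 6.7452 × 10^-18 J.
Since f = E/h for a photon, f = 1.018 × 10^16 Hz.
Converting to PHz: f = 10.18 PHz ≈ 10.2 PHz.

10.2 PHz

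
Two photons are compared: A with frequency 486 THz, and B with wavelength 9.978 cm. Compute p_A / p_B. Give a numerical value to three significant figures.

p_A = 1.074 × 10^-27 kg·m/s (from frequency = 486 THz, via p = hf/c).
p_B = 6.641 × 10^-33 kg·m/s (from wavelength = 9.978 cm, via p = h/λ).
Ratio = 1.074 × 10^-27 / 6.641 × 10^-33 = 1.62 × 10^5.

1.62 × 10^5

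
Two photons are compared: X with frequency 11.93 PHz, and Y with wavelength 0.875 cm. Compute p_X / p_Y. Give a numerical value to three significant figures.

3.48e5

p_X = 2.637e-26 kg·m/s (from frequency = 11.93 PHz, via p = hf/c).
p_Y = 7.573e-32 kg·m/s (from wavelength = 0.875 cm, via p = h/λ).
Ratio = 2.637e-26 / 7.573e-32 = 3.48e5.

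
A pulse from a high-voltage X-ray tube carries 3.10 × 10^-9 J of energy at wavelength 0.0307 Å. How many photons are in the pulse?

Per-photon energy: E = 6.471 × 10^-14 J (from wavelength = 0.0307 Å).
N = E_total / E_photon = 3.10 × 10^-9 J / 6.471 × 10^-14 J = 47900.

4.79 × 10^4 photons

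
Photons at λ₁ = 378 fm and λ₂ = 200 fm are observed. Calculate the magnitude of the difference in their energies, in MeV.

Using E = hc/λ: E₁ = 5.255 × 10^-13 J, E₂ = 9.932 × 10^-13 J.
|ΔE| = |5.255 × 10^-13 − 9.932 × 10^-13| = 4.68 × 10^-13 J = 2.92 MeV.

2.92 MeV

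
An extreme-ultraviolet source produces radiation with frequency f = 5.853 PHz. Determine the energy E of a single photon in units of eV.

Use h = 6.62607015 × 10^-34 J·s, 1 eV = 1.602176634 × 10^-19 J.
Convert to SI: f = 5.853 PHz = 5.853 × 10^15 Hz.
The photon relation is E = hf, giving E = 3.878 × 10^-18 J.
Converting to eV: E = 24.21 eV ≈ 24.2 eV.

24.2 eV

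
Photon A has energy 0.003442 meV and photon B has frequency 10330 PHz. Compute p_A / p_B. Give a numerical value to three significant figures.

8.06e-11

p_A = 1.840e-33 kg·m/s (from energy = 0.003442 meV, via p = E/c).
p_B = 2.283e-23 kg·m/s (from frequency = 10330 PHz, via p = hf/c).
Ratio = 1.840e-33 / 2.283e-23 = 8.06e-11.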